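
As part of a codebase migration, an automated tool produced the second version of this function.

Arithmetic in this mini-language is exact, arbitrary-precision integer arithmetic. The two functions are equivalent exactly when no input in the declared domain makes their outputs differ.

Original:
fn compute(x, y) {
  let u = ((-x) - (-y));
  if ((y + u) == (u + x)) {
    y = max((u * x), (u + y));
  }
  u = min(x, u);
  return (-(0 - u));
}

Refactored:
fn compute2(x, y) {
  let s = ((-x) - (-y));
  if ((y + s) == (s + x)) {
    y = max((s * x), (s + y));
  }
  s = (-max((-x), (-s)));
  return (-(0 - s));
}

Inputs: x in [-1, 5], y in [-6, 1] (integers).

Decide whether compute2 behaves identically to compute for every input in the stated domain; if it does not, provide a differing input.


The two versions differ — the changes include min/max/abs usage differs, local variable names differ.
Spot check at x=3, y=-1 — compute: u = -4; ((y + u) == (u + x)) -> false; u = -4; return -4. compute2: s = -4; ((y + s) == (s + x)) -> false; s = -4; return -4. Both give -4.
Every one of the 56 inputs gives matching results.
verdict: equivalent


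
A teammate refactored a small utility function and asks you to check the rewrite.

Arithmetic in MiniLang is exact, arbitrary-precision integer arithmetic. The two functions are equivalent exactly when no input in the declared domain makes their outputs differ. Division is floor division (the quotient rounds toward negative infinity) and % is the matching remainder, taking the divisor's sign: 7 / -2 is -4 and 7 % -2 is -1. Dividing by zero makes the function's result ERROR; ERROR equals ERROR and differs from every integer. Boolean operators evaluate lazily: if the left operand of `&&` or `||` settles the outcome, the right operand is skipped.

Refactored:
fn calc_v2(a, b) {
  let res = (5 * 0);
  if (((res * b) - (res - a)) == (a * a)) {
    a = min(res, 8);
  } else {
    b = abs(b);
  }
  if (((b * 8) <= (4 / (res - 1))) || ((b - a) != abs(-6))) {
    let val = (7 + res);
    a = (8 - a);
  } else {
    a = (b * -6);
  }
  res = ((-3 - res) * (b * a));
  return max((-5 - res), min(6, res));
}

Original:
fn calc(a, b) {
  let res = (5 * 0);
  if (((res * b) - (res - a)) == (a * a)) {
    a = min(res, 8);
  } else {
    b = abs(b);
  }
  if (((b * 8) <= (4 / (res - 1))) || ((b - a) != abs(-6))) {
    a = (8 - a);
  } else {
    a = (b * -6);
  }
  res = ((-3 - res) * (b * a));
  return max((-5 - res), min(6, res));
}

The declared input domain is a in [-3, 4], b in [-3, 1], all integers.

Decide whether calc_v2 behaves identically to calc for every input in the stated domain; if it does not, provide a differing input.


This is a faithful refactor — arithmetic usage differs, and local variable names differ, and statement counts differ, and constant usage differs, but the computed results match everywhere.
Spot check at a=2, b=-2 — calc: res=0, then (((res * b) - (res - a)) == (a * a)) is false, then b=2, then (((b * 8) <= (4 / (res - 1))) || ((b - a) != abs(-6))) is true, then a=6, then res=-36, then returns 31. calc_v2: res=0, then (((res * b) - (res - a)) == (a * a)) is false, then b=2, then (((b * 8) <= (4 / (res - 1))) || ((b - a) != abs(-6))) is true, then val=7, then a=6, then res=-36, then returns 31. Both give 31.
Every one of the 40 inputs gives matching results.
verdict: equivalent


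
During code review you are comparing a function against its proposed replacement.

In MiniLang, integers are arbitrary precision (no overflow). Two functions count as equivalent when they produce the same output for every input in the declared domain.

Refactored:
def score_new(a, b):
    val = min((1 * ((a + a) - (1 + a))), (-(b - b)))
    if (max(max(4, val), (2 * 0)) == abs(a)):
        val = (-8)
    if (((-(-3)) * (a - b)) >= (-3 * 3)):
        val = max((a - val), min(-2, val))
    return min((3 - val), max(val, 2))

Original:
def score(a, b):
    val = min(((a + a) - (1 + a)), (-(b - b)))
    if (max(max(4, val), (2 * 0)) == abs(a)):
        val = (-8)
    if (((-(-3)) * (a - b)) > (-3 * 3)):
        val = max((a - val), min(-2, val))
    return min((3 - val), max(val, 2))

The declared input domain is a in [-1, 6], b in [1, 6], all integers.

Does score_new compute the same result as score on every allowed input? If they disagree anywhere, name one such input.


Consider the input a=2, b=5.
score: val becomes 0; next (max(max(4, val), (2 * 0)) == abs(a)) evaluates to false; next (((-(-3)) * (a - b)) > (-3 * 3)) evaluates to false; next final value 2
score_new: val becomes 0; next (max(max(4, val), (2 * 0)) == abs(a)) evaluates to false; next (((-(-3)) * (a - b)) >= (-3 * 3)) evaluates to true; next val becomes 2; next final value 1
2 and 1 differ, so these are not the same function on this domain.
verdict: not equivalent; witness: a=2, b=5


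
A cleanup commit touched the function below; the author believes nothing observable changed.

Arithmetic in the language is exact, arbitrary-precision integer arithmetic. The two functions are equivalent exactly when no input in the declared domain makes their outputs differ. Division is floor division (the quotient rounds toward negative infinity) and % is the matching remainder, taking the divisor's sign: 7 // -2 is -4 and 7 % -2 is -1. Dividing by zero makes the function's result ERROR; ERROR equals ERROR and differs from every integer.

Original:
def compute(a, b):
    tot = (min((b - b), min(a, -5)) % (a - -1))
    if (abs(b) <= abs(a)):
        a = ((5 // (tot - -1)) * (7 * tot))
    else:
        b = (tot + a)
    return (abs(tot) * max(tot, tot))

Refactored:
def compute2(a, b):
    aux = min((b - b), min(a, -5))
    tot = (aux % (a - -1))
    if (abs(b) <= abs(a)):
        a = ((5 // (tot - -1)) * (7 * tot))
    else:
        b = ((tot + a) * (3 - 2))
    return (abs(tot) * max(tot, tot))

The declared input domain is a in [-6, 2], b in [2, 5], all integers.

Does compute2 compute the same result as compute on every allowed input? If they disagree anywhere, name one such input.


Behavior is preserved: although constant usage differs, arithmetic usage differs, statement counts differ, local variable names differ, the outputs never diverge.
Spot check at a=-3, b=4 — compute: tot = -1; (abs(b) <= abs(a)) -> false; b = -4; return -1. compute2: aux = -5; tot = -1; (abs(b) <= abs(a)) -> false; b = -4; return -1. Both give -1.
Every one of the 36 inputs gives matching results.
verdict: equivalent


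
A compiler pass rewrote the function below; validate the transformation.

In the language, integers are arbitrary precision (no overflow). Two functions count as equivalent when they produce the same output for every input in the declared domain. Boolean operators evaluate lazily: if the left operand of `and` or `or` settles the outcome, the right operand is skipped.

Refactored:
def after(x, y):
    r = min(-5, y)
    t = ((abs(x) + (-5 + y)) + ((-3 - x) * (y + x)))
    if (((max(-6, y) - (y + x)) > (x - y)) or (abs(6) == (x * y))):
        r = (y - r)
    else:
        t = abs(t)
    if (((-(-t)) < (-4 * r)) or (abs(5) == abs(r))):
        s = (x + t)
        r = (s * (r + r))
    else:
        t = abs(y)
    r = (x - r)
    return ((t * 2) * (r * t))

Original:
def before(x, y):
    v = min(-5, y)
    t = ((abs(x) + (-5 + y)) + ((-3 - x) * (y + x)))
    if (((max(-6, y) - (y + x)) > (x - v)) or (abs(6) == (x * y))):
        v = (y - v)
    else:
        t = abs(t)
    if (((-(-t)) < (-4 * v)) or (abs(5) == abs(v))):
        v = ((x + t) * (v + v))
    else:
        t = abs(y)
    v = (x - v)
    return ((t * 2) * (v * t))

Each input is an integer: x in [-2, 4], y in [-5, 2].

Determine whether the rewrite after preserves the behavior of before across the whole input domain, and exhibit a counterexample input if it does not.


Run the pair on x=-2, y=-2.
before: v=-5, then t=-1, then (((max(-6, y) - (y + x)) > (x - v)) or (abs(6) == (x * y))) is false, then t=1, then (((-(-t)) < (-4 * v)) or (abs(5) == abs(v))) is true, then v=10, then v=-12, then returns -24
after: r=-5, then t=-1, then (((max(-6, y) - (y + x)) > (x - y)) or (abs(6) == (x * y))) is true, then r=3, then (((-(-t)) < (-4 * r)) or (abs(5) == abs(r))) is false, then t=2, then r=-5, then returns -40
-24 against -40: the behavior changed.
verdict: not equivalent; witness: x=-2, y=-2


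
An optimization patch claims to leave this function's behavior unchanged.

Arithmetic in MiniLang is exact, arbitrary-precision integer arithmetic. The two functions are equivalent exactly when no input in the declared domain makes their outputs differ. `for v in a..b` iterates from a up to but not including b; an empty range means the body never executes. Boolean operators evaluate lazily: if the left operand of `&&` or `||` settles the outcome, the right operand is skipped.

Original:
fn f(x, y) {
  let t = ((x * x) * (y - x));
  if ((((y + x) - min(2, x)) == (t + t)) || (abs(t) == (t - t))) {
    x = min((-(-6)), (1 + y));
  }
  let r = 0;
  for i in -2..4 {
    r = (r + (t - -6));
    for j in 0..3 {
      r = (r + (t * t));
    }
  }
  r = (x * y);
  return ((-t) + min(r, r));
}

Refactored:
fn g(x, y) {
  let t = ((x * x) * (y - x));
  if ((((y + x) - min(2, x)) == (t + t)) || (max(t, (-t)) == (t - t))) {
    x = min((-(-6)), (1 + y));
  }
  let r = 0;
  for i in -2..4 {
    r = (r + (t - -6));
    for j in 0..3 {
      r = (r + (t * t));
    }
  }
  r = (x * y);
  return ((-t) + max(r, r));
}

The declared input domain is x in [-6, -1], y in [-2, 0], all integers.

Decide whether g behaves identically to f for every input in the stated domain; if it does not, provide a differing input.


The one real change (`min(r, r)` became `max(r, r)`) has no effect anywhere in the declared ranges.
Tracing x=-2, y=-2: f: t := 0 | ((((y + x) - min(2, x)) == (t + t)) || (abs(t) == (t - t))): true | x := -1 | r := 0 | iter i=-2: | r := 6 | iter j=0: | r := 6 | iter j=1: | r := 6 | iter j=2: | r := 6 | iter i=-1: | r := 12 | iter j=0: | r := 12 | iter j=1: | r := 12 | iter j=2: | r := 12 | iter i=0: | r := 18 | iter j=0: | r := 18 | iter j=1: | r := 18 | iter j=2: | r := 18 | iter i=1: | r := 24 | iter j=0: | r := 24 | iter j=1: | r := 24 | iter j=2: | r := 24 | iter i=2: | r := 30 | iter j=0: | r := 30 | iter j=1: | r := 30 | iter j=2: | r := 30 | iter i=3: | r := 36 | iter j=0: | r := 36 | iter j=1: | r := 36 | iter j=2: | r := 36 | r := 2 | result 2 | g: t := 0 | ((((y + x) - min(2, x)) == (t + t)) || (max(t, (-t)) == (t - t))): true | x := -1 | r := 0 | iter i=-2: | r := 6 | iter j=0: | r := 6 | iter j=1: | r := 6 | iter j=2: | r := 6 | iter i=-1: | r := 12 | iter j=0: | r := 12 | iter j=1: | r := 12 | iter j=2: | r := 12 | iter i=0: | r := 18 | iter j=0: | r := 18 | iter j=1: | r := 18 | iter j=2: | r := 18 | iter i=1: | r := 24 | iter j=0: | r := 24 | iter j=1: | r := 24 | iter j=2: | r := 24 | iter i=2: | r := 30 | iter j=0: | r := 30 | iter j=1: | r := 30 | iter j=2: | r := 30 | iter i=3: | r := 36 | iter j=0: | r := 36 | iter j=1: | r := 36 | iter j=2: | r := 36 | r := 2 | result 2 — matching result 2.
Every one of the 18 inputs gives matching results.
verdict: equivalent


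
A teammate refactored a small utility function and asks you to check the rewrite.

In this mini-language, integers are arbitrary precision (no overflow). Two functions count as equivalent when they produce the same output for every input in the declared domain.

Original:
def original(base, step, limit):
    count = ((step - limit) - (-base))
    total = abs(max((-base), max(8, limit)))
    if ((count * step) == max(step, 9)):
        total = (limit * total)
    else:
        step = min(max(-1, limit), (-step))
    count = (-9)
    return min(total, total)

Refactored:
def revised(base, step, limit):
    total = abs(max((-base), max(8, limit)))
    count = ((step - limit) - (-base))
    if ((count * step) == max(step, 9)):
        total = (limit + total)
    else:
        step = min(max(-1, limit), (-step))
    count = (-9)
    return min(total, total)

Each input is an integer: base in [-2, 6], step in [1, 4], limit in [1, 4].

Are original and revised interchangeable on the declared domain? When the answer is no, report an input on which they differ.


These are not equivalent — on base=1, step=3, limit=1 the outputs split (8 vs 9).
original: count := 3 | total := 8 | ((count * step) == max(step, 9)): true | total := 8 | count := -9 | result 8
revised: total := 8 | count := 3 | ((count * step) == max(step, 9)): true | total := 9 | count := -9 | result 9
verdict: not equivalent; witness: base=1, step=3, limit=1


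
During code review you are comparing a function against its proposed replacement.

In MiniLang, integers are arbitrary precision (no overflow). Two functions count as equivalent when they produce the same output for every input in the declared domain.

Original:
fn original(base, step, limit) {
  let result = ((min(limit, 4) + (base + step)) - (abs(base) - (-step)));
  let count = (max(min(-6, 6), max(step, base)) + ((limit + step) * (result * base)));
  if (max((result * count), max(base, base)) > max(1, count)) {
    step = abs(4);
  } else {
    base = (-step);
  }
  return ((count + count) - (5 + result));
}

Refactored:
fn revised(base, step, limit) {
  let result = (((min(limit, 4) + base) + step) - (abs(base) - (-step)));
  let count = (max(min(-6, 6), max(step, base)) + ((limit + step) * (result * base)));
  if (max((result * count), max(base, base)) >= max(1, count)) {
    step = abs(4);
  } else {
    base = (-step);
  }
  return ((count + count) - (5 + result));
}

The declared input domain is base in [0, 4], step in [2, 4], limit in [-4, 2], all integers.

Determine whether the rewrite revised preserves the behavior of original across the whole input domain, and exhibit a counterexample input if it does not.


Although `(max((result * count), max(base, base)) > max(1, count))` became `(max((result * count), max(base, base)) >= max(1, count))`, no input in the stated domain can expose it.
As a probe, take base=3, step=2, limit=1: original runs result becomes 1; next count becomes 12; next (max((result * count), max(base, base)) > max(1, count)) evaluates to false; next base becomes -2; next final value 18; revised runs result becomes 1; next count becomes 12; next (max((result * count), max(base, base)) >= max(1, count)) evaluates to true; next step becomes 4; next final value 18; both end at 18.
Checked all 105 inputs in the declared domain: the outputs agree on every one.
verdict: equivalent


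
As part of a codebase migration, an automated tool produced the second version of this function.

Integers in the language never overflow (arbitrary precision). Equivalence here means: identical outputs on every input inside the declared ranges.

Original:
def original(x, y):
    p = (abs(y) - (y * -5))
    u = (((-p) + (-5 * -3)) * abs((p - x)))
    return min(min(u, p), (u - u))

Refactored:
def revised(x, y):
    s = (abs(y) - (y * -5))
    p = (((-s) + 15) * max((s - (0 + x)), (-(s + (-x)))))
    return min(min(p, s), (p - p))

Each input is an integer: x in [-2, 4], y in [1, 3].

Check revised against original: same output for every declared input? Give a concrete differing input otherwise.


Side by side, the visible changes include: min/max/abs usage differs; also local variable names differ; also arithmetic usage differs; also constant usage differs.
One worked example (x=4, y=2) — original: p becomes 12; next u becomes 24; next final value 0; revised: s becomes 12; next p becomes 24; next final value 0; agreement on 0.
An exhaustive pass over the 21 declared inputs shows identical outputs.
verdict: equivalent


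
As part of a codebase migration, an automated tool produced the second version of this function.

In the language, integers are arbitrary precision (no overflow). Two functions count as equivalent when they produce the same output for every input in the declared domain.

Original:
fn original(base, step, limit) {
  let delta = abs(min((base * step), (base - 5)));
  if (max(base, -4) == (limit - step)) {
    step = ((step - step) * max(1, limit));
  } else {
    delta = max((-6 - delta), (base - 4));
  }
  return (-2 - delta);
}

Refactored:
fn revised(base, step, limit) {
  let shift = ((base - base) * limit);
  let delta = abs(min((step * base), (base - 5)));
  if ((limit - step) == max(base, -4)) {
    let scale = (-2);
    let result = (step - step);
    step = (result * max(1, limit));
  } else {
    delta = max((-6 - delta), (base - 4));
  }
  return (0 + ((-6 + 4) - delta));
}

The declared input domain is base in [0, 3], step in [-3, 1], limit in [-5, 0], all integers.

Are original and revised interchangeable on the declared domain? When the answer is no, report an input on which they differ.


Side by side, the visible changes include: constant usage differs; local variable names differ; statement counts differ; arithmetic usage differs.
As a probe, take base=3, step=-2, limit=-1: original runs delta=6, then (max(base, -4) == (limit - step)) is false, then delta=-1, then returns -1; revised runs shift=0, then delta=6, then ((limit - step) == max(base, -4)) is false, then delta=-1, then returns -1; both end at -1.
An exhaustive pass over the 120 declared inputs shows identical outputs.
verdict: equivalent


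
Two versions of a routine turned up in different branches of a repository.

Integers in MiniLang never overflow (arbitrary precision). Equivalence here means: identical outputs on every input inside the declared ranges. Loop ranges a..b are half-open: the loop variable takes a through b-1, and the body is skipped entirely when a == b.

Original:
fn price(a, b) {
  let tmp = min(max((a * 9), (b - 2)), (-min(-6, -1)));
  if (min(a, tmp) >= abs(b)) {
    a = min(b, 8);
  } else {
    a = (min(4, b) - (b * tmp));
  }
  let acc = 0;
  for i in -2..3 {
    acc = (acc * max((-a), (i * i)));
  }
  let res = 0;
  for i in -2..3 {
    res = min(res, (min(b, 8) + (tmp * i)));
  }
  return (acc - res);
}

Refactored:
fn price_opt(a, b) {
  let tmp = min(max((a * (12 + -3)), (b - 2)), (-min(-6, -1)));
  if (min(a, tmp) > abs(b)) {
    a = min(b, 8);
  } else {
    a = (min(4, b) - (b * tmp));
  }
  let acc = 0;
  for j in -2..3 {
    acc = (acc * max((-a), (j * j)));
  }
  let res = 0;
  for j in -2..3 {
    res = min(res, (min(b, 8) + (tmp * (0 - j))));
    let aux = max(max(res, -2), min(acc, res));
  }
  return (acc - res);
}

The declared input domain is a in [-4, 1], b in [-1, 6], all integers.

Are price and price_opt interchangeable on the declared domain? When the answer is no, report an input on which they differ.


The edit looks behavioral (`(min(a, tmp) >= abs(b))` became `(min(a, tmp) > abs(b))`), but over these ranges it never changes the outcome; all 48 inputs agree.
verdict: equivalent


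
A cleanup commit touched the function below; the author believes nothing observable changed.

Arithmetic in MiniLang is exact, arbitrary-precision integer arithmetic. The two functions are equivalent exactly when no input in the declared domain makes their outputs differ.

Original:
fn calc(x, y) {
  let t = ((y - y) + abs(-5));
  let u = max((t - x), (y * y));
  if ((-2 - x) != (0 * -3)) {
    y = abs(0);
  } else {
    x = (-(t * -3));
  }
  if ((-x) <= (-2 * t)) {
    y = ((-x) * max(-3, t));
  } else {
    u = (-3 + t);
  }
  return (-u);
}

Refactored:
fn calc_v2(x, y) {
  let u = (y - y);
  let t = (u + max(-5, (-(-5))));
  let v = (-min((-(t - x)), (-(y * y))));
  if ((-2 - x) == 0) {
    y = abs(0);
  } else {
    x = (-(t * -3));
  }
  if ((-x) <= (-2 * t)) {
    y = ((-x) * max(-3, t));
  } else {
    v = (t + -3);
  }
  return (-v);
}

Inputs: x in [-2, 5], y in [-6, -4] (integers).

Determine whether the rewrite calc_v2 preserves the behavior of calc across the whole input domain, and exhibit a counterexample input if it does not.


The rewrite breaks on x=-2, y=-6, where the results are -36 and -2.
calc: t = 5; u = 36; ((-2 - x) != (0 * -3)) -> false; x = 15; ((-x) <= (-2 * t)) -> true; y = -75; return -36
calc_v2: u = 0; t = 5; v = 36; ((-2 - x) == 0) -> true; y = 0; ((-x) <= (-2 * t)) -> false; v = 2; return -2
verdict: not equivalent; witness: x=-2, y=-6


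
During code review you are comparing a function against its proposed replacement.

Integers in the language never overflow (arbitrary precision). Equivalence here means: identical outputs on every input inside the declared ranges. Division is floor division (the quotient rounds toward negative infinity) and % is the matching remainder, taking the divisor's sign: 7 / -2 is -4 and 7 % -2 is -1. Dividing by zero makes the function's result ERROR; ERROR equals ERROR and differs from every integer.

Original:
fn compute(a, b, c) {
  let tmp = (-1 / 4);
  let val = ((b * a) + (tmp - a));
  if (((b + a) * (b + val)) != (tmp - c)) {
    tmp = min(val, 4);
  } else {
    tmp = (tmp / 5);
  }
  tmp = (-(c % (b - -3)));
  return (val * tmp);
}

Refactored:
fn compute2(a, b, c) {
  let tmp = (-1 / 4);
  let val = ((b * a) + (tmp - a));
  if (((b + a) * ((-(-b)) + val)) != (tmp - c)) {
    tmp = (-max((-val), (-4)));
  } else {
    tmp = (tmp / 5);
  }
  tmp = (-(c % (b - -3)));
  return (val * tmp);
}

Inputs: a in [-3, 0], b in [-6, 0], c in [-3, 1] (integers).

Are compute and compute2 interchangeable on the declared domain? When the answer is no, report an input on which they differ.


Behavior is preserved: although min/max/abs usage differs, the outputs never diverge.
One worked example (a=0, b=-6, c=-3) — compute: tmp := -1 | val := -1 | (((b + a) * (b + val)) != (tmp - c)): true | tmp := -1 | tmp := 0 | result 0; compute2: tmp := -1 | val := -1 | (((b + a) * ((-(-b)) + val)) != (tmp - c)): true | tmp := -1 | tmp := 0 | result 0; agreement on 0.
Every one of the 140 inputs gives matching results.
verdict: equivalent


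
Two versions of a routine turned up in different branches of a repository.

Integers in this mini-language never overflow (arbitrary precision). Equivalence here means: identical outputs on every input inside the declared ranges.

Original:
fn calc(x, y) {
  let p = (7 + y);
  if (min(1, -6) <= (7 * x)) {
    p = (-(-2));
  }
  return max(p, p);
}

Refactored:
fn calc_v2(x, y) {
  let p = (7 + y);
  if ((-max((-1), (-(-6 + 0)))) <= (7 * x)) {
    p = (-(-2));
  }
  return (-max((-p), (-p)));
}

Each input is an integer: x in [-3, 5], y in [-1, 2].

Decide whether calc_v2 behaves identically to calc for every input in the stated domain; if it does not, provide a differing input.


Equivalent. There is a behavioral-looking edit here, yet the outcome never shifts on this domain.
Sweeping the whole domain (36 inputs) finds no disagreement.
Tracing x=3, y=1: calc: p becomes 8; next (min(1, -6) <= (7 * x)) evaluates to true; next p becomes 2; next final value 2 | calc_v2: p becomes 8; next ((-max((-1), (-(-6 + 0)))) <= (7 * x)) evaluates to true; next p becomes 2; next final value 2 — matching result 2.
verdict: equivalent


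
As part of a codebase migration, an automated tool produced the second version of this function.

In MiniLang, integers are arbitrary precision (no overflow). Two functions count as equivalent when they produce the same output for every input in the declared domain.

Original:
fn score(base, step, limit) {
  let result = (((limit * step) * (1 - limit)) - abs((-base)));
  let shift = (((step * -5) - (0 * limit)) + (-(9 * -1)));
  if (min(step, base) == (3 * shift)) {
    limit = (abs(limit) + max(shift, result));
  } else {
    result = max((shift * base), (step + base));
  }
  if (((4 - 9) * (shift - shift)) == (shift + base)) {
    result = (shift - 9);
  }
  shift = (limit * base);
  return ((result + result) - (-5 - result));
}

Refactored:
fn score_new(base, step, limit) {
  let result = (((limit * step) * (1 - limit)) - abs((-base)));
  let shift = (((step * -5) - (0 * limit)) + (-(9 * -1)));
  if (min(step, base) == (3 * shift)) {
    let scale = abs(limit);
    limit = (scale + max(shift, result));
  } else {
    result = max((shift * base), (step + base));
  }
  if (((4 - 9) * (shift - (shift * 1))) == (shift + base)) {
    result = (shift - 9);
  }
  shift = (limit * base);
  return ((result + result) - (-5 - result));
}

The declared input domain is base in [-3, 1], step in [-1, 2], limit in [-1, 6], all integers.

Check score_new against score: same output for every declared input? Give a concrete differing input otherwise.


Behavior is preserved: although statement counts differ; local variable names differ; constant usage differs; arithmetic usage differs, the outputs never diverge.
Spot check at base=1, step=1, limit=1 — score: result=-1, then shift=4, then (min(step, base) == (3 * shift)) is false, then result=4, then (((4 - 9) * (shift - shift)) == (shift + base)) is false, then shift=1, then returns 17. score_new: result=-1, then shift=4, then (min(step, base) == (3 * shift)) is false, then result=4, then (((4 - 9) * (shift - (shift * 1))) == (shift + base)) is false, then shift=1, then returns 17. Both give 17.
An exhaustive pass over the 160 declared inputs shows identical outputs.
verdict: equivalent


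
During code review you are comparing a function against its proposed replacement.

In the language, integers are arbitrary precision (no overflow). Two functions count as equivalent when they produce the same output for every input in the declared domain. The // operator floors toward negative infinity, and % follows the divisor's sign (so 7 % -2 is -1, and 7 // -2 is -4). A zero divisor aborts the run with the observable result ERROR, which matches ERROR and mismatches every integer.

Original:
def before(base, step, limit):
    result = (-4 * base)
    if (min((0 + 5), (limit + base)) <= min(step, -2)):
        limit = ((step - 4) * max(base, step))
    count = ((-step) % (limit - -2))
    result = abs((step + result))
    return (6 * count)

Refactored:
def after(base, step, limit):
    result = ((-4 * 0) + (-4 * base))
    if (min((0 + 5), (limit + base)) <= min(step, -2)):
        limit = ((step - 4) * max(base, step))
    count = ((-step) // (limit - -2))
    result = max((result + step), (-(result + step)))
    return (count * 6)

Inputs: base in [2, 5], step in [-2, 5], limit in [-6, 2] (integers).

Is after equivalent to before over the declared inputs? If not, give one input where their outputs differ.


The rewrite breaks on base=2, step=-2, limit=-6, where the results are -48 and -6.
before: result becomes -8; next (min((0 + 5), (limit + base)) <= min(step, -2)) evaluates to true; next limit becomes -12; next count becomes -8; next result becomes 10; next final value -48
after: result becomes -8; next (min((0 + 5), (limit + base)) <= min(step, -2)) evaluates to true; next limit becomes -12; next count becomes -1; next result becomes 10; next final value -6
verdict: not equivalent; witness: base=2, step=-2, limit=-6


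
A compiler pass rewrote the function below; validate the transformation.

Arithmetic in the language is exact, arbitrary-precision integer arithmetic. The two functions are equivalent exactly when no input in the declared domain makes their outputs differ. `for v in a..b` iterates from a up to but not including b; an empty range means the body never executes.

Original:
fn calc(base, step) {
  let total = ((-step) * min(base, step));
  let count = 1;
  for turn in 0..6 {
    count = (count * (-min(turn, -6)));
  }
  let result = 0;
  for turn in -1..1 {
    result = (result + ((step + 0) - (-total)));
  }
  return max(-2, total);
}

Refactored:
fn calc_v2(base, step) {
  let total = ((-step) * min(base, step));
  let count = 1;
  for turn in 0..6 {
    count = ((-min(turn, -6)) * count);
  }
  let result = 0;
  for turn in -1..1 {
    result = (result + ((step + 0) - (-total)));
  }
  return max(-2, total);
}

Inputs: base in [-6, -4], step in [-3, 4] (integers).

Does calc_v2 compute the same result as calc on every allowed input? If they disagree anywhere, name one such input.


Comparing the listings, the differences include: same computation, different form.
Tracing base=-4, step=-2: calc: total=-8, then count=1, then (turn=0), then count=6, then (turn=1), then count=36, then (turn=2), then count=216, then (turn=3), then count=1296, then (turn=4), then count=7776, then (turn=5), then count=46656, then result=0, then (turn=-1), then result=-10, then (turn=0), then result=-20, then returns -2 | calc_v2: total=-8, then count=1, then (turn=0), then count=6, then (turn=1), then count=36, then (turn=2), then count=216, then (turn=3), then count=1296, then (turn=4), then count=7776, then (turn=5), then count=46656, then result=0, then (turn=-1), then result=-10, then (turn=0), then result=-20, then returns -2 — matching result -2.
Sweeping the whole domain (24 inputs) finds no disagreement.
verdict: equivalent


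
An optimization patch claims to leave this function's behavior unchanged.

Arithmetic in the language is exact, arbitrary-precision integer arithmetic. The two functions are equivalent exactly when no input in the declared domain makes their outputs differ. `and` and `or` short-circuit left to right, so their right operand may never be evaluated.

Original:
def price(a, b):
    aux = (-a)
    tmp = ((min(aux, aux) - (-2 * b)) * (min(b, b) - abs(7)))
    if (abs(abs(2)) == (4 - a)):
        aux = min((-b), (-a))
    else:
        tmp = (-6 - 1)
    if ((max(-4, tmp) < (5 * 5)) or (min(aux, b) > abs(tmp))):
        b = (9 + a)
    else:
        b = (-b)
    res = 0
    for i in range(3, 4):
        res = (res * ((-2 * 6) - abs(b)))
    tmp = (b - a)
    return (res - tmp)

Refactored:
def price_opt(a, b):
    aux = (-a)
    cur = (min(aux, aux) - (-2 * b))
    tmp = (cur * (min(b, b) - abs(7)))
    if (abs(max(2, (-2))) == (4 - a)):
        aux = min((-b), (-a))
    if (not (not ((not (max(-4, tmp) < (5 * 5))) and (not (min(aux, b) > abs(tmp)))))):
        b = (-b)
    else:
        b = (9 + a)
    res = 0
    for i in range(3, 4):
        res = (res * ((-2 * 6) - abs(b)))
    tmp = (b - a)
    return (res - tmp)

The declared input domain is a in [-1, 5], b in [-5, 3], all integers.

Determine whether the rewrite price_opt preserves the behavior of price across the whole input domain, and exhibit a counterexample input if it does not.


Input a=-1, b=-5: -9 from price versus -6 from price_opt.
verdict: not equivalent; witness: a=-1, b=-5


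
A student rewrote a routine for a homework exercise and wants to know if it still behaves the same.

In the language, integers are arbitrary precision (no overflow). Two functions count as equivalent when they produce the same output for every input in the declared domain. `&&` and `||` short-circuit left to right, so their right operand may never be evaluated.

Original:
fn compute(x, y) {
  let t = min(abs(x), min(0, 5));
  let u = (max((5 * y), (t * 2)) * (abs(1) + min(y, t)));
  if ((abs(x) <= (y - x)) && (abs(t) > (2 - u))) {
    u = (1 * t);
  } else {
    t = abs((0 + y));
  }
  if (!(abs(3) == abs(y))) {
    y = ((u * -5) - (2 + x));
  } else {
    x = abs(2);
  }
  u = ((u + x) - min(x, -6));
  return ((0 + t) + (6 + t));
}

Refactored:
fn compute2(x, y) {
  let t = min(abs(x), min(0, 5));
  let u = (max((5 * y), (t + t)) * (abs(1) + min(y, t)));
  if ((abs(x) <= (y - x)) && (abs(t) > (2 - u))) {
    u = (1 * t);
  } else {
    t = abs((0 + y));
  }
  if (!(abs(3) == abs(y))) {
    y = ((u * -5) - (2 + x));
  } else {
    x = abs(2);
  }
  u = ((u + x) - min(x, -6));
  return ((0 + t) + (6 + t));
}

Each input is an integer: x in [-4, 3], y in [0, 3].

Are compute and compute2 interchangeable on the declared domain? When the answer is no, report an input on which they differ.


The two versions differ — the changes include constant usage differs; arithmetic usage differs.
Tracing x=1, y=0: compute: t = 0; u = 0; ((abs(x) <= (y - x)) && (abs(t) > (2 - u))) -> false; t = 0; (!(abs(3) == abs(y))) -> true; y = -3; u = 7; return 6 | compute2: t = 0; u = 0; ((abs(x) <= (y - x)) && (abs(t) > (2 - u))) -> false; t = 0; (!(abs(3) == abs(y))) -> true; y = -3; u = 7; return 6 — matching result 6.
An exhaustive pass over the 32 declared inputs shows identical outputs.
verdict: equivalent


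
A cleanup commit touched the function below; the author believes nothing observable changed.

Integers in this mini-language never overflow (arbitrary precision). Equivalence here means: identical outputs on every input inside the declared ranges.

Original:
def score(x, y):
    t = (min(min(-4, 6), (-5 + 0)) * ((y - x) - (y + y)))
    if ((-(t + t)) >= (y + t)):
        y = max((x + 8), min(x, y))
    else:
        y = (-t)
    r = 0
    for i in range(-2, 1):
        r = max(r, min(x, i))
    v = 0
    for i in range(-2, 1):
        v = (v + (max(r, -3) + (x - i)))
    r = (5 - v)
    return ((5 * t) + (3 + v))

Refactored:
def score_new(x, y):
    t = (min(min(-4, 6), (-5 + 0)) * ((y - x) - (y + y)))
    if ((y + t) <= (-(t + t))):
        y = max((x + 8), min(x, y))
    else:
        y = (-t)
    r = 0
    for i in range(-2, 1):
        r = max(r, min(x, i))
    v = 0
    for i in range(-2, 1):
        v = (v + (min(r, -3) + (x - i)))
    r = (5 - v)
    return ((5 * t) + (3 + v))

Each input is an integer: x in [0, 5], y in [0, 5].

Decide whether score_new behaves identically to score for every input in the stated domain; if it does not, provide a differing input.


Run the pair on x=0, y=0.
score: t := 0 | ((-(t + t)) >= (y + t)): true | y := 8 | r := 0 | iter i=-2: | r := 0 | iter i=-1: | r := 0 | iter i=0: | r := 0 | v := 0 | iter i=-2: | v := 2 | iter i=-1: | v := 3 | iter i=0: | v := 3 | r := 2 | result 6
score_new: t := 0 | ((y + t) <= (-(t + t))): true | y := 8 | r := 0 | iter i=-2: | r := 0 | iter i=-1: | r := 0 | iter i=0: | r := 0 | v := 0 | iter i=-2: | v := -1 | iter i=-1: | v := -3 | iter i=0: | v := -6 | r := 11 | result -3
6 and -3 differ, so these are not the same function on this domain.
verdict: not equivalent; witness: x=0, y=0


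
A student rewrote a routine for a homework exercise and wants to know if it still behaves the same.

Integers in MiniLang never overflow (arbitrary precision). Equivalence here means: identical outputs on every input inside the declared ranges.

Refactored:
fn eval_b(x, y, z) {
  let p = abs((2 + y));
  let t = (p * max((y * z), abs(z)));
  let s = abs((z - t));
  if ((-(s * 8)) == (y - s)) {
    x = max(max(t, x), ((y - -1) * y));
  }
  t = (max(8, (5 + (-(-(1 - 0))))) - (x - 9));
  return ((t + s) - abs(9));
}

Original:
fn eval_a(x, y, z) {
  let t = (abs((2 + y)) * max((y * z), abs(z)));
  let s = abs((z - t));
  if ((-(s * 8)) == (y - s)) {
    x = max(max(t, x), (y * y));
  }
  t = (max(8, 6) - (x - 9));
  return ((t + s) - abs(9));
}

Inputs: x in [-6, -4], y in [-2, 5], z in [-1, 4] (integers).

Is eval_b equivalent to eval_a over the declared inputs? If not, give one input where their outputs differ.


There is a behavioral-looking edit here, yet the outcome never shifts on this domain.
One worked example (x=-5, y=2, z=1) — eval_a: t becomes 8; next s becomes 7; next ((-(s * 8)) == (y - s)) evaluates to false; next t becomes 22; next final value 20; eval_b: p becomes 4; next t becomes 8; next s becomes 7; next ((-(s * 8)) == (y - s)) evaluates to false; next t becomes 22; next final value 20; agreement on 20.
Sweeping the whole domain (144 inputs) finds no disagreement.
verdict: equivalent


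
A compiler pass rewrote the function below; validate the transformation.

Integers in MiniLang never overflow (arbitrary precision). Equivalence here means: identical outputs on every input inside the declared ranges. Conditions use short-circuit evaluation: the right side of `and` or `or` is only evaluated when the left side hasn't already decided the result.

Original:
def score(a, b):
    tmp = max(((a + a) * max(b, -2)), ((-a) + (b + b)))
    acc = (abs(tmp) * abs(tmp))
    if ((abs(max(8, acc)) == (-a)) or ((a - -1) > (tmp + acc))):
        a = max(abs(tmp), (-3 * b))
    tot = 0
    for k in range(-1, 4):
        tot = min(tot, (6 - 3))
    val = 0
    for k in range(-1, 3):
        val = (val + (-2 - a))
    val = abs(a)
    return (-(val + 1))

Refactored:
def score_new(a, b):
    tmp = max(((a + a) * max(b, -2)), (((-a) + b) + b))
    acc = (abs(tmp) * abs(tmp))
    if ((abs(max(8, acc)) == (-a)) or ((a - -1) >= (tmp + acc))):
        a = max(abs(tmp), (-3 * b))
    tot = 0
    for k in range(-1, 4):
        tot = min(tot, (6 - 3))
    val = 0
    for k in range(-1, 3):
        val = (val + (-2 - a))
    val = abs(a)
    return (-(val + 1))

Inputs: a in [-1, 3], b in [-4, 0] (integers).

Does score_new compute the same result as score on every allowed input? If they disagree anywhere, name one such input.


The rewrite breaks on a=1, b=-1, where the results are -2 and -4.
score: tmp := -2 | acc := 4 | ((abs(max(8, acc)) == (-a)) or ((a - -1) > (tmp + acc))): false | tot := 0 | iter k=-1: | tot := 0 | iter k=0: | tot := 0 | iter k=1: | tot := 0 | iter k=2: | tot := 0 | iter k=3: | tot := 0 | val := 0 | iter k=-1: | val := -3 | iter k=0: | val := -6 | iter k=1: | val := -9 | iter k=2: | val := -12 | val := 1 | result -2
score_new: tmp := -2 | acc := 4 | ((abs(max(8, acc)) == (-a)) or ((a - -1) >= (tmp + acc))): true | a := 3 | tot := 0 | iter k=-1: | tot := 0 | iter k=0: | tot := 0 | iter k=1: | tot := 0 | iter k=2: | tot := 0 | iter k=3: | tot := 0 | val := 0 | iter k=-1: | val := -5 | iter k=0: | val := -10 | iter k=1: | val := -15 | iter k=2: | val := -20 | val := 3 | result -4
verdict: not equivalent; witness: a=1, b=-1


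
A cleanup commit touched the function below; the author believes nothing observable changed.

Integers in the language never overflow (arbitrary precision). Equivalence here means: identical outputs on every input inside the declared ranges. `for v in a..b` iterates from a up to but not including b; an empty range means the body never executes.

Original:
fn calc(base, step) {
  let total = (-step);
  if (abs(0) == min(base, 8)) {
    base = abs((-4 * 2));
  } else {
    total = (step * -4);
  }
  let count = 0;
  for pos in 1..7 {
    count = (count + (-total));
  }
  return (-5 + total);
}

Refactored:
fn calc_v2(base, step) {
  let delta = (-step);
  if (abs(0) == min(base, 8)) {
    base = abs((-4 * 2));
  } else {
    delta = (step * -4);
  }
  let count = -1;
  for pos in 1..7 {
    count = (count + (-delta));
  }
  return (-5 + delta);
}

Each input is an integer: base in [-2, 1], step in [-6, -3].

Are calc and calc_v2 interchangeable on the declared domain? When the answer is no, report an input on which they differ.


The edit looks behavioral (`0` became `-1`), but over these ranges it never changes the outcome.
Spot check at base=0, step=-4 — calc: total becomes 4; next (abs(0) == min(base, 8)) evaluates to true; next base becomes 8; next count becomes 0; next at pos=1:; next count becomes -4; next at pos=2:; next count becomes -8; next at pos=3:; next count becomes -12; next at pos=4:; next count becomes -16; next at pos=5:; next count becomes -20; next at pos=6:; next count becomes -24; next final value -1. calc_v2: delta becomes 4; next (abs(0) == min(base, 8)) evaluates to true; next base becomes 8; next count becomes -1; next at pos=1:; next count becomes -5; next at pos=2:; next count becomes -9; next at pos=3:; next count becomes -13; next at pos=4:; next count becomes -17; next at pos=5:; next count becomes -21; next at pos=6:; next count becomes -25; next final value -1. Both give -1.
Sweeping the whole domain (16 inputs) finds no disagreement.
verdict: equivalent


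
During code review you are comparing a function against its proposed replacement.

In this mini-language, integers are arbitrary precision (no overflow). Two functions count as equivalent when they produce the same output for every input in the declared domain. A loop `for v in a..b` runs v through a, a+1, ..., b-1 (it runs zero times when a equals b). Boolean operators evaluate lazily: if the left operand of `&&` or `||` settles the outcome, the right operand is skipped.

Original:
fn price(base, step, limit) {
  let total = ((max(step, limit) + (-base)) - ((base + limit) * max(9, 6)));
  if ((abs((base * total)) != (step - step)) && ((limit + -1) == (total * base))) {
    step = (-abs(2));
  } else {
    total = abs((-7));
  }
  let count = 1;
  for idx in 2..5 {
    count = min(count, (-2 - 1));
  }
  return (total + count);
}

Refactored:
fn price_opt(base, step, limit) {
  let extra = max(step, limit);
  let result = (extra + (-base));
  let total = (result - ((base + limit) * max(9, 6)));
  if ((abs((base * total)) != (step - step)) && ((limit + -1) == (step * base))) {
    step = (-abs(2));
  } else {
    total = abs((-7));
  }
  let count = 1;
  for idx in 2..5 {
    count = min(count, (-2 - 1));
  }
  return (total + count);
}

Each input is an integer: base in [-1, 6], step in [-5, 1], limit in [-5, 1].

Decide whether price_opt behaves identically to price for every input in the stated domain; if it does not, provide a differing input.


Run the pair on base=-1, step=0, limit=1.
price: total := 2 | ((abs((base * total)) != (step - step)) && ((limit + -1) == (total * base))): false | total := 7 | count := 1 | iter idx=2: | count := -3 | iter idx=3: | count := -3 | iter idx=4: | count := -3 | result 4
price_opt: extra := 1 | result := 2 | total := 2 | ((abs((base * total)) != (step - step)) && ((limit + -1) == (step * base))): true | step := -2 | count := 1 | iter idx=2: | count := -3 | iter idx=3: | count := -3 | iter idx=4: | count := -3 | result -1
4 vs -1 — the two versions disagree here.
verdict: not equivalent; witness: base=-1, step=0, limit=1
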